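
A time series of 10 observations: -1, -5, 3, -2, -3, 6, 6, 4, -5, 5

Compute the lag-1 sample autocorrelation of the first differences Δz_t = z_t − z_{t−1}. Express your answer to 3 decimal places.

First differences Δz: -4, 8, -5, -1, 9, 0, -2, -9, 10
Mean of differences = 0.6667
Numerator Σ(Δz_t−Δz̄)(Δz_{t+1}−Δz̄) = -148.4444
Denominator Σ(Δz_t−Δz̄)² = 368.0000
r_1(Δz) = -148.4444 / 368.0000 = -0.403

-0.403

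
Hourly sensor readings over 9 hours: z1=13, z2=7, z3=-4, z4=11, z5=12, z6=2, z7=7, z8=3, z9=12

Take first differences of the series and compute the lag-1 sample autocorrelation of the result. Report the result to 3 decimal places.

First differences Δz: -6, -11, 15, 1, -10, 5, -4, 9
Mean of differences = -0.1250
Numerator Σ(Δz_t−Δz̄)(Δz_{t+1}−Δz̄) = -200.5156
Denominator Σ(Δz_t−Δz̄)² = 604.8750
r_1(Δz) = -200.5156 / 604.8750 = -0.331

-0.331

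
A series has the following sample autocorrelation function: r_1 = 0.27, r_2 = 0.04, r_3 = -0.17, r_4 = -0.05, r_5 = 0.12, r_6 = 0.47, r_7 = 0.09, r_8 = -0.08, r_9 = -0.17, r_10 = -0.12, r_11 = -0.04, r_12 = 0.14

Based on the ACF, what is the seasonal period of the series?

The largest autocorrelation is r_6 = 0.47; the remaining lags stay at or below 0.27. The elevated value at lag 1 (0.27), dropping to 0.04 at lag 2, reflects decaying short-term dependence rather than seasonality.
The dominant spike at lag 6 indicates a seasonal period of 6.

6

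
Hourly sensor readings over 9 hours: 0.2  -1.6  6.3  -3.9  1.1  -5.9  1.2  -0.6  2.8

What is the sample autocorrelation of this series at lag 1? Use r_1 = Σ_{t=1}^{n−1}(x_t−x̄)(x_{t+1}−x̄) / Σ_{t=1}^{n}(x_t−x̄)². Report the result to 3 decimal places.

-0.537

Mean x̄ = (0.2 − 1.6 + 6.3 − 3.9 + 1.1 − 5.9 + 1.2 − 0.6 + 2.8)/9 = -0.0444
Numerator Σ_{t=1}^{8}(x_t−x̄)(x_{t+1}−x̄) = -55.3831
Denominator Σ(x_t−x̄)² = 103.1422
r_1 = -55.3831 / 103.1422 = -0.537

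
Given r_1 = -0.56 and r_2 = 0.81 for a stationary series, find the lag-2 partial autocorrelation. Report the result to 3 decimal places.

0.723

φ_{22} = (r_2 − r_1²) / (1 − r_1²)
r_1² = (-0.56)² = 0.3136
Numerator = 0.81 − 0.3136 = 0.4964; denominator = 1 − 0.3136 = 0.6864
φ_{22} = 0.4964 / 0.6864 = 0.723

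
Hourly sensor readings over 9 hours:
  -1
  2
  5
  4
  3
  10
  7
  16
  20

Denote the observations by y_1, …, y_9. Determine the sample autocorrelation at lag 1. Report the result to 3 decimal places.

Mean ȳ = (-1 + 2 + 5 + 4 + 3 + 10 + 7 + 16 + 20)/9 = 7.3333
Numerator Σ_{t=1}^{8}(y_t−ȳ)(y_{t+1}−ȳ) = 173.5556
Denominator Σ(y_t−ȳ)² = 376.0000
r_1 = 173.5556 / 376.0000 = 0.462

0.462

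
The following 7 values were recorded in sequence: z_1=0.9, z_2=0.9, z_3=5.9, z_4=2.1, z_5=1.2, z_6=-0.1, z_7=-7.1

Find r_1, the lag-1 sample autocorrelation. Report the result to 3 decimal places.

0.175

Mean z̄ = (0.9 + 0.9 + 5.9 + 2.1 + 1.2 − 0.1 − 7.1)/7 = 0.5429
Deviations from mean: 0.3571, 0.3571, 5.3571, 1.5571, 0.6571, -0.6429, -7.6429
Σ(z_t−z̄)(z_{t+1}−z̄) = (0.1276) + (1.9133) + (8.3418) + (1.0233) + (-0.4224) + (4.9133) = 15.8967
Denominator Σ(z_t−z̄)² = 90.6371
r_1 = 15.8967 / 90.6371 = 0.175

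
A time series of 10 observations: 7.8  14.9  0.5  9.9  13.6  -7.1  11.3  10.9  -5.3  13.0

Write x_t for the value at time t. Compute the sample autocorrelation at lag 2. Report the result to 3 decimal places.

-0.212

Mean x̄ = (7.8 + 14.9 + 0.5 + 9.9 + 13.6 − 7.1 + 11.3 + 10.9 − 5.3 + 13.0)/10 = 6.9500
Numerator Σ_{t=1}^{8}(x_t−x̄)(x_{t+2}−x̄) = -122.3300
Denominator Σ(x_t−x̄)² = 577.0450
r_2 = -122.3300 / 577.0450 = -0.212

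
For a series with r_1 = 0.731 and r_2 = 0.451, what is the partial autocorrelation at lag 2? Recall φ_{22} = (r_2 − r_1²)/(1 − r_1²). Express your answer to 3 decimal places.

-0.179

φ_{22} = (r_2 − r_1²) / (1 − r_1²)
r_1² = (0.731)² = 0.534361
Numerator = 0.451 − 0.5344 = -0.0834; denominator = 1 − 0.5344 = 0.4656
φ_{22} = -0.0834 / 0.4656 = -0.179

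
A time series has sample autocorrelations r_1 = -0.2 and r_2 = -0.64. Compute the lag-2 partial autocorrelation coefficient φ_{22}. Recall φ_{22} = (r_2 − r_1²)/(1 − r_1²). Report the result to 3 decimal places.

φ_{22} = (r_2 − r_1²) / (1 − r_1²)
r_1² = (-0.2)² = 0.04
Numerator = -0.64 − 0.0400 = -0.6800; denominator = 1 − 0.0400 = 0.9600
φ_{22} = -0.6800 / 0.9600 = -0.708

-0.708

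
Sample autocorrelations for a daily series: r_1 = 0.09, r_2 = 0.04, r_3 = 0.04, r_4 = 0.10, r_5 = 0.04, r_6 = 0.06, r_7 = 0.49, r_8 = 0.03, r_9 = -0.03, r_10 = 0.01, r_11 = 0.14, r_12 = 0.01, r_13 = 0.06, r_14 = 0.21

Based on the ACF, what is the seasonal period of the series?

The largest autocorrelation is r_7 = 0.49, with a weaker echo at lag 14 (0.21); the remaining lags stay at or below 0.14.
The dominant spike at lag 7 indicates a seasonal period of 7.

7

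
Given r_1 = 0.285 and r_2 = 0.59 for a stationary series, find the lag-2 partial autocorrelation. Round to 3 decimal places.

0.554

φ_{22} = (r_2 − r_1²) / (1 − r_1²)
r_1² = (0.285)² = 0.081225
Numerator = 0.59 − 0.0812 = 0.5088; denominator = 1 − 0.0812 = 0.9188
φ_{22} = 0.5088 / 0.9188 = 0.554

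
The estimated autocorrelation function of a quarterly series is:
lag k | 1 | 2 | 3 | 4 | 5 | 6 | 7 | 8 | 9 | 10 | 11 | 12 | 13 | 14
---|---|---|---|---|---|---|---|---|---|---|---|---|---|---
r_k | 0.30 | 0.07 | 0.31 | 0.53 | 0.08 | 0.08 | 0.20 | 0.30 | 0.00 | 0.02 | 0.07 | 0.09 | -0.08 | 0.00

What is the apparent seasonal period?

4

The largest autocorrelation is r_4 = 0.53; the remaining lags stay at or below 0.31. The elevated value at lag 1 (0.30), dropping to 0.07 at lag 2, reflects decaying short-term dependence rather than seasonality.
The dominant spike at lag 4 indicates a seasonal period of 4.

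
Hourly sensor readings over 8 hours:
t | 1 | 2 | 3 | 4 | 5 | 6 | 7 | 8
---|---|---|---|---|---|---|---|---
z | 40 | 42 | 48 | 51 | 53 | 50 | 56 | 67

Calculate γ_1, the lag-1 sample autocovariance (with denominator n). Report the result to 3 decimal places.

24.779

Mean z̄ = (40 + 42 + 48 + 51 + 53 + 50 + 56 + 67)/8 = 50.8750
Deviations: -10.8750, -8.8750, -2.8750, 0.1250, 2.1250, -0.8750, 5.1250, 16.1250
Σ_{t=1}^{7}(z_t−z̄)(z_{t+1}−z̄) = 198.2344
γ_1 = 198.2344 / 8 = 24.779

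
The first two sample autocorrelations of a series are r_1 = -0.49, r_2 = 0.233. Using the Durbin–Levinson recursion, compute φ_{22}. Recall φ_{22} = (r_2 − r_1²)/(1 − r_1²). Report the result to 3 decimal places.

-0.009

φ_{22} = (r_2 − r_1²) / (1 − r_1²)
r_1² = (-0.49)² = 0.2401
Numerator = 0.233 − 0.2401 = -0.0071; denominator = 1 − 0.2401 = 0.7599
φ_{22} = -0.0071 / 0.7599 = -0.009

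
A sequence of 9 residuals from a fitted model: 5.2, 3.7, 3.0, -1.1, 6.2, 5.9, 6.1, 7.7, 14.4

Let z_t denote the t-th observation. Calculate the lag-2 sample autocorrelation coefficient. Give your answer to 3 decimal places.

0.117

Mean z̄ = (5.2 + 3.7 + 3.0 − 1.1 + 6.2 + 5.9 + 6.1 + 7.7 + 14.4)/9 = 5.6778
Numerator Σ_{t=1}^{7}(z_t−z̄)(z_{t+2}−z̄) = 16.1323
Denominator Σ(z_t−z̄)² = 137.9156
r_2 = 16.1323 / 137.9156 = 0.117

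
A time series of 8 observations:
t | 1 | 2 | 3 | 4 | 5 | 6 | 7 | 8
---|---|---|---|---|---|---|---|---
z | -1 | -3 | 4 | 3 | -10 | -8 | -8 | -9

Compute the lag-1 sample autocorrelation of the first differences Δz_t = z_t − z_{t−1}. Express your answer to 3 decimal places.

First differences Δz: -2, 7, -1, -13, 2, 0, -1
Mean of differences = -1.1429
Numerator Σ(Δz_t−Δz̄)(Δz_{t+1}−Δz̄) = -41.0204
Denominator Σ(Δz_t−Δz̄)² = 218.8571
r_1(Δz) = -41.0204 / 218.8571 = -0.187

-0.187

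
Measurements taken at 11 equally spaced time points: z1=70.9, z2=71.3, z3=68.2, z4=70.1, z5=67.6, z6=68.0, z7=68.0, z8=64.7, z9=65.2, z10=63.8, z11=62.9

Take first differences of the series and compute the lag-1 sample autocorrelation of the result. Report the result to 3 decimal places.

First differences Δz: 0.4, -3.1, 1.9, -2.5, 0.4, 0.0, -3.3, 0.5, -1.4, -0.9
Mean of differences = -0.8000
Numerator Σ(Δz_t−Δz̄)(Δz_{t+1}−Δz̄) = -20.6100
Denominator Σ(Δz_t−Δz̄)² = 27.3000
r_1(Δz) = -20.6100 / 27.3000 = -0.755

-0.755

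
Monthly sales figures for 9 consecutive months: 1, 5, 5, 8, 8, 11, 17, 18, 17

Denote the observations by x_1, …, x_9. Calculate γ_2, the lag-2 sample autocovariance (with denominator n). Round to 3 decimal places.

Mean x̄ = (1 + 5 + 5 + 8 + 8 + 11 + 17 + 18 + 17)/9 = 10.0000
Σ_{t=1}^{7}(x_t−x̄)(x_{t+2}−x̄) = 106.0000
γ_2 = 106.0000 / 9 = 11.778

11.778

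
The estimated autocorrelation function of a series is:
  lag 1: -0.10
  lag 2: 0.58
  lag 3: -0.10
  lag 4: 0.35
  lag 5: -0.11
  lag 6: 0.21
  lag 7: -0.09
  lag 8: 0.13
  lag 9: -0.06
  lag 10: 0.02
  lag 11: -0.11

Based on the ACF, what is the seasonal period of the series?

The largest autocorrelation is r_2 = 0.58, with weaker echoes at lags 4 (0.35) and 6 (0.21); the remaining lags stay at or below 0.13.
The dominant spike at lag 2 indicates a seasonal period of 2.

2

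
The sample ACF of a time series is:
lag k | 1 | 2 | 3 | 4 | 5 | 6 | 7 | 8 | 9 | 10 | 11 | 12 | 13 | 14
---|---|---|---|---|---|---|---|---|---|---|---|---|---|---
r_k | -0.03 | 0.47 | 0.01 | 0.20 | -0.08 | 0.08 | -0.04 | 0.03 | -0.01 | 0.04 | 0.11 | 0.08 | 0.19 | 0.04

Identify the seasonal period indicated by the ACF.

2

The largest autocorrelation is r_2 = 0.47, with a weaker echo at lag 4 (0.20); the remaining lags stay at or below 0.19.
The dominant spike at lag 2 indicates a seasonal period of 2.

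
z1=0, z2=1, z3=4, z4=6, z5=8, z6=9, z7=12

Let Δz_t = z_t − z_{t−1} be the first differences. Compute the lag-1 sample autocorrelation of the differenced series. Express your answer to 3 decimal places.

-0.500

First differences Δz: 1, 3, 2, 2, 1, 3
Mean of differences = 2.0000
Numerator Σ(Δz_t−Δz̄)(Δz_{t+1}−Δz̄) = -2.0000
Denominator Σ(Δz_t−Δz̄)² = 4.0000
r_1(Δz) = -2.0000 / 4.0000 = -0.500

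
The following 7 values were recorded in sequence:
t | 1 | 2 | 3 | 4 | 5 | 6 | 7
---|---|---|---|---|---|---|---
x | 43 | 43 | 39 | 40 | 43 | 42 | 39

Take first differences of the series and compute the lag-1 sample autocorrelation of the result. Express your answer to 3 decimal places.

First differences Δx: 0, -4, 1, 3, -1, -3
Mean of differences = -0.6667
Numerator Σ(Δx_t−Δx̄)(Δx_{t+1}−Δx̄) = -2.1111
Denominator Σ(Δx_t−Δx̄)² = 33.3333
r_1(Δx) = -2.1111 / 33.3333 = -0.063

-0.063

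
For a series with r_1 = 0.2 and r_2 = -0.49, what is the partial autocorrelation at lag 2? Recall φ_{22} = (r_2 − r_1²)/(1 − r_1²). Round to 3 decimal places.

φ_{22} = (r_2 − r_1²) / (1 − r_1²)
r_1² = (0.2)² = 0.04
Numerator = -0.49 − 0.0400 = -0.5300; denominator = 1 − 0.0400 = 0.9600
φ_{22} = -0.5300 / 0.9600 = -0.552

-0.552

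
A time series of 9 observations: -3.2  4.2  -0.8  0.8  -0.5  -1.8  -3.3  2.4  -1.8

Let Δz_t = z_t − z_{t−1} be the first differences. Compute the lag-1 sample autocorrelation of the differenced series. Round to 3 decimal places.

First differences Δz: 7.4, -5.0, 1.6, -1.3, -1.3, -1.5, 5.7, -4.2
Mean of differences = 0.1750
Numerator Σ(Δz_t−Δz̄)(Δz_{t+1}−Δz̄) = -75.6456
Denominator Σ(Δz_t−Δz̄)² = 137.8350
r_1(Δz) = -75.6456 / 137.8350 = -0.549

-0.549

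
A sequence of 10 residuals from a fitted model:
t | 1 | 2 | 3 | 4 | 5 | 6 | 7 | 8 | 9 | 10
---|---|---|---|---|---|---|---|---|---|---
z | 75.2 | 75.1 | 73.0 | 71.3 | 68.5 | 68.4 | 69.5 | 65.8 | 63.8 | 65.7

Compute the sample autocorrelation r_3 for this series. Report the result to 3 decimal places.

0.076

Mean z̄ = (75.2 + 75.1 + 73.0 + 71.3 + 68.5 + 68.4 + 69.5 + 65.8 + 63.8 + 65.7)/10 = 69.6300
Σ(z_t−z̄)(z_{t+3}−z̄) = (9.3019) + (-6.1811) + (-4.1451) + (-0.2171) + (4.3279) + (7.1709) + (0.5109) = 10.7683
Denominator Σ(z_t−z̄)² = 142.0010
r_3 = 10.7683 / 142.0010 = 0.076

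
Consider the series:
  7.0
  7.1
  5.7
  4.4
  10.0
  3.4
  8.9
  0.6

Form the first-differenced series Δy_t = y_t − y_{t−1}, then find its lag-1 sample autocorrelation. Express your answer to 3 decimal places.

-0.720

First differences Δy: 0.1, -1.4, -1.3, 5.6, -6.6, 5.5, -8.3
Mean of differences = -0.9143
Numerator Σ(Δy_t−Δȳ)(Δy_{t+1}−Δȳ) = -123.7002
Denominator Σ(Δy_t−Δȳ)² = 171.8686
r_1(Δy) = -123.7002 / 171.8686 = -0.720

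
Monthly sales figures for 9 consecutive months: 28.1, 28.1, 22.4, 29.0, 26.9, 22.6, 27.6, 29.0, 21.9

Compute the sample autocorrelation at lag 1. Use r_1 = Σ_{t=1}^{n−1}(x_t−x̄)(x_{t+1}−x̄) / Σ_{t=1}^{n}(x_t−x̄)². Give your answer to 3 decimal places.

-0.392

Mean x̄ = (28.1 + 28.1 + 22.4 + 29.0 + 26.9 + 22.6 + 27.6 + 29.0 + 21.9)/9 = 26.1778
Numerator Σ_{t=1}^{8}(x_t−x̄)(x_{t+1}−x̄) = -27.9216
Denominator Σ(x_t−x̄)² = 71.2356
r_1 = -27.9216 / 71.2356 = -0.392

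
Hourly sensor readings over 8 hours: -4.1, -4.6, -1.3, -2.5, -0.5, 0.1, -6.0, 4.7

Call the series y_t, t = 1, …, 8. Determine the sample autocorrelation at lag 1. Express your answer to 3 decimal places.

-0.366

Mean ȳ = (-4.1 − 4.6 − 1.3 − 2.5 − 0.5 + 0.1 − 6.0 + 4.7)/8 = -1.7750
Numerator Σ_{t=1}^{7}(y_t−ȳ)(y_{t+1}−ȳ) = -28.9306
Denominator Σ(y_t−ȳ)² = 79.0550
r_1 = -28.9306 / 79.0550 = -0.366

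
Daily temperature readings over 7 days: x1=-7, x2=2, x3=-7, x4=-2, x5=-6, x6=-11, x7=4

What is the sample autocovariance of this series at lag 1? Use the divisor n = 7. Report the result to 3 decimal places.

Mean x̄ = (-7 + 2 − 7 − 2 − 6 − 11 + 4)/7 = -3.8571
Deviations: -3.1429, 5.8571, -3.1429, 1.8571, -2.1429, -7.1429, 7.8571
Σ_{t=1}^{6}(x_t−x̄)(x_{t+1}−x̄) = -87.4490
γ_1 = -87.4490 / 7 = -12.493

-12.493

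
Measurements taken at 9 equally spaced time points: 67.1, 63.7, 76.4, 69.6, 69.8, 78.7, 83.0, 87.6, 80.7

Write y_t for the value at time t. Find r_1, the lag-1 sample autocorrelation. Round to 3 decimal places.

Mean ȳ = (67.1 + 63.7 + 76.4 + 69.6 + 69.8 + 78.7 + 83.0 + 87.6 + 80.7)/9 = 75.1778
Numerator Σ_{t=1}^{8}(y_t−ȳ)(y_{t+1}−ȳ) = 276.2428
Denominator Σ(y_t−ȳ)² = 516.9156
r_1 = 276.2428 / 516.9156 = 0.534

0.534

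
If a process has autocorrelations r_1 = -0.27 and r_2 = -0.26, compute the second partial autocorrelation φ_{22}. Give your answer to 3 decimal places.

-0.359

φ_{22} = (r_2 − r_1²) / (1 − r_1²)
r_1² = (-0.27)² = 0.0729
Numerator = -0.26 − 0.0729 = -0.3329; denominator = 1 − 0.0729 = 0.9271
φ_{22} = -0.3329 / 0.9271 = -0.359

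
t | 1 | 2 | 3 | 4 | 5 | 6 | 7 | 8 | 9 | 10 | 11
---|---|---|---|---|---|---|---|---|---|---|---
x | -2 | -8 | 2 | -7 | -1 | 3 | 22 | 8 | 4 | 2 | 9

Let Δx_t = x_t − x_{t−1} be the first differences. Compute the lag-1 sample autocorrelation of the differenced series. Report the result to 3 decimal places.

-0.376

First differences Δx: -6, 10, -9, 6, 4, 19, -14, -4, -2, 7
Mean of differences = 1.1000
Numerator Σ(Δx_t−Δx̄)(Δx_{t+1}−Δx̄) = -332.2100
Denominator Σ(Δx_t−Δx̄)² = 882.9000
r_1(Δx) = -332.2100 / 882.9000 = -0.376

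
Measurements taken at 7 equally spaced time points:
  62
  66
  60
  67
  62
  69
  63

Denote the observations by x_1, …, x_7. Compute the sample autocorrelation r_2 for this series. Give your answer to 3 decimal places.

Mean x̄ = (62 + 66 + 60 + 67 + 62 + 69 + 63)/7 = 64.1429
Numerator Σ_{t=1}^{5}(x_t−x̄)(x_{t+2}−x̄) = 39.3878
Denominator Σ(x_t−x̄)² = 62.8571
r_2 = 39.3878 / 62.8571 = 0.627

0.627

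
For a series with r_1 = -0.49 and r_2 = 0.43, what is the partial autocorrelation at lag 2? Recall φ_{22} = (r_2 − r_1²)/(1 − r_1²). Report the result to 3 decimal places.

φ_{22} = (r_2 − r_1²) / (1 − r_1²)
r_1² = (-0.49)² = 0.2401
Numerator = 0.43 − 0.2401 = 0.1899; denominator = 1 − 0.2401 = 0.7599
φ_{22} = 0.1899 / 0.7599 = 0.250

0.250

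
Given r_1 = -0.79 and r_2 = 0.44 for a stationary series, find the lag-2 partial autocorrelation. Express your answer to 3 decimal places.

-0.490

φ_{22} = (r_2 − r_1²) / (1 − r_1²)
r_1² = (-0.79)² = 0.6241
Numerator = 0.44 − 0.6241 = -0.1841; denominator = 1 − 0.6241 = 0.3759
φ_{22} = -0.1841 / 0.3759 = -0.490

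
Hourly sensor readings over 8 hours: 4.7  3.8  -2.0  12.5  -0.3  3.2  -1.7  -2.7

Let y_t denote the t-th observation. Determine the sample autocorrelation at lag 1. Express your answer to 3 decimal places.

-0.330

Mean ȳ = (4.7 + 3.8 − 2.0 + 12.5 − 0.3 + 3.2 − 1.7 − 2.7)/8 = 2.1875
Deviations from mean: 2.5125, 1.6125, -4.1875, 10.3125, -2.4875, 1.0125, -3.8875, -4.8875
Σ(y_t−ȳ)(y_{t+1}−ȳ) = (4.0514) + (-6.7523) + (-43.1836) + (-25.6523) + (-2.5186) + (-3.9361) + (19.0002) = -58.9914
Denominator Σ(y_t−ȳ)² = 179.0088
r_1 = -58.9914 / 179.0088 = -0.330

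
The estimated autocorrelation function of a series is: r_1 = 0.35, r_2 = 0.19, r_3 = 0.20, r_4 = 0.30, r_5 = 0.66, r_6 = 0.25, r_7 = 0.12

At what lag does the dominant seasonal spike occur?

5

The largest autocorrelation is r_5 = 0.66; the remaining lags stay at or below 0.35. The elevated value at lag 1 (0.35), dropping to 0.19 at lag 2, reflects decaying short-term dependence rather than seasonality.
The dominant spike at lag 5 indicates a seasonal period of 5.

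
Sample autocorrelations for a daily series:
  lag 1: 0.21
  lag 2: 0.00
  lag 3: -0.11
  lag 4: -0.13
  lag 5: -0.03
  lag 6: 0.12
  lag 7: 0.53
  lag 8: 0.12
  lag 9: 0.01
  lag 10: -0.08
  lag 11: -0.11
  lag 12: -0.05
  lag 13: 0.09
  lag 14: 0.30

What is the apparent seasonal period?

The largest autocorrelation is r_7 = 0.53, with a weaker echo at lag 14 (0.30); the remaining lags stay at or below 0.21. The elevated value at lag 1 (0.21), dropping to 0.00 at lag 2, reflects decaying short-term dependence rather than seasonality.
The dominant spike at lag 7 indicates a seasonal period of 7.

7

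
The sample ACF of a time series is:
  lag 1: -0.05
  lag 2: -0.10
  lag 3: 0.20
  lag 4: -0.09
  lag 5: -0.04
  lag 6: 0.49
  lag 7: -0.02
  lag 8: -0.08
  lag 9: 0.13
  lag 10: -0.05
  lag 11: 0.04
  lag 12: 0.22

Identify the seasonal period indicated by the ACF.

6

The largest autocorrelation is r_6 = 0.49, with a weaker echo at lag 12 (0.22); the remaining lags stay at or below 0.20.
The dominant spike at lag 6 indicates a seasonal period of 6.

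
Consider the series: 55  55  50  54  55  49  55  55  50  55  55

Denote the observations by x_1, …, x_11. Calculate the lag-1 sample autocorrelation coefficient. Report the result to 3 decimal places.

Mean x̄ = (55 + 55 + 50 + 54 + 55 + 49 + 55 + 55 + 50 + 55 + 55)/11 = 53.4545
Numerator Σ_{t=1}^{10}(x_t−x̄)(x_{t+1}−x̄) = -23.6612
Denominator Σ(x_t−x̄)² = 60.7273
r_1 = -23.6612 / 60.7273 = -0.390

-0.390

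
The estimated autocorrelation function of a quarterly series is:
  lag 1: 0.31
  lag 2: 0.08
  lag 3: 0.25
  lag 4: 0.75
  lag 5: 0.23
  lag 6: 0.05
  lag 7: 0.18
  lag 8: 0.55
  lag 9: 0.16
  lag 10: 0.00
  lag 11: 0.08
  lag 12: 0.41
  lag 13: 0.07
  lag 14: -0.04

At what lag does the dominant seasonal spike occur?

4

The largest autocorrelation is r_4 = 0.75, with weaker echoes at lags 8 (0.55) and 12 (0.41); the remaining lags stay at or below 0.31. The elevated value at lag 1 (0.31), dropping to 0.08 at lag 2, reflects decaying short-term dependence rather than seasonality.
The dominant spike at lag 4 indicates a seasonal period of 4.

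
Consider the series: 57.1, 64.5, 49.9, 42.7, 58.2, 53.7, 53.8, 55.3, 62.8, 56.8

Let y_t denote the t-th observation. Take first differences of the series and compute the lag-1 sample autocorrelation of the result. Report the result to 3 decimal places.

First differences Δy: 7.4, -14.6, -7.2, 15.5, -4.5, 0.1, 1.5, 7.5, -6.0
Mean of differences = -0.0333
Numerator Σ(Δy_t−Δȳ)(Δy_{t+1}−Δȳ) = -218.3778
Denominator Σ(Δy_t−Δȳ)² = 674.7600
r_1(Δy) = -218.3778 / 674.7600 = -0.324

-0.324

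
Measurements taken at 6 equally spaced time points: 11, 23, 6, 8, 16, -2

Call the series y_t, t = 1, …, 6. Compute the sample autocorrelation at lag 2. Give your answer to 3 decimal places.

Mean ȳ = (11 + 23 + 6 + 8 + 16 − 2)/6 = 10.3333
Deviations from mean: 0.6667, 12.6667, -4.3333, -2.3333, 5.6667, -12.3333
Numerator Σ_{t=1}^{4}(y_t−ȳ)(y_{t+2}−ȳ) = -28.2222
Denominator Σ(y_t−ȳ)² = 369.3333
r_2 = -28.2222 / 369.3333 = -0.076

-0.076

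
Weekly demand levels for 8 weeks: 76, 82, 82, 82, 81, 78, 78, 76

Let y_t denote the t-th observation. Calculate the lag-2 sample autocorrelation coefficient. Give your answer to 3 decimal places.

0.022

Mean ȳ = (76 + 82 + 82 + 82 + 81 + 78 + 78 + 76)/8 = 79.3750
Deviations from mean: -3.3750, 2.6250, 2.6250, 2.6250, 1.6250, -1.3750, -1.3750, -3.3750
Σ(y_t−ȳ)(y_{t+2}−ȳ) = (-8.8594) + (6.8906) + (4.2656) + (-3.6094) + (-2.2344) + (4.6406) = 1.0938
Denominator Σ(y_t−ȳ)² = 49.8750
r_2 = 1.0938 / 49.8750 = 0.022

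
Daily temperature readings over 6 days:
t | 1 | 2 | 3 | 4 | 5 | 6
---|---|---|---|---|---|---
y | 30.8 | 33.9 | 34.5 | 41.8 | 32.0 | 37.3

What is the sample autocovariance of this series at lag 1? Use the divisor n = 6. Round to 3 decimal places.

-4.274

Mean ȳ = (30.8 + 33.9 + 34.5 + 41.8 + 32.0 + 37.3)/6 = 35.0500
Σ_{t=1}^{5}(y_t−ȳ)(y_{t+1}−ȳ) = -25.6425
γ_1 = -25.6425 / 6 = -4.274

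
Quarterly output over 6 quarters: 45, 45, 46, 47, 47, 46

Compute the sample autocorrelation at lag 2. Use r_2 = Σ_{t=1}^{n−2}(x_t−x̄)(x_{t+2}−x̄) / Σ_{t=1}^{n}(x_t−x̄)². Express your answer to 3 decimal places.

-0.250

Mean x̄ = (45 + 45 + 46 + 47 + 47 + 46)/6 = 46.0000
Deviations from mean: -1.0000, -1.0000, 0.0000, 1.0000, 1.0000, 0.0000
Σ(x_t−x̄)(x_{t+2}−x̄) = (0.0000) + (-1.0000) + (0.0000) + (0.0000) = -1.0000
Denominator Σ(x_t−x̄)² = 4.0000
r_2 = -1.0000 / 4.0000 = -0.250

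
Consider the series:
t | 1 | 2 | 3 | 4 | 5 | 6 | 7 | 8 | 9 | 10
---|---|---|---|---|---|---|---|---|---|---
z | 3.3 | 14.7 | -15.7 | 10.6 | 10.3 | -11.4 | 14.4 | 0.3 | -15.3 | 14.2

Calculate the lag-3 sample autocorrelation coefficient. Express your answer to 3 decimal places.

0.585

Mean z̄ = (3.3 + 14.7 − 15.7 + 10.6 + 10.3 − 11.4 + 14.4 + 0.3 − 15.3 + 14.2)/10 = 2.5400
Σ(z_t−z̄)(z_{t+3}−z̄) = (6.1256) + (94.3616) + (254.2656) + (95.5916) + (-17.3824) + (248.6896) + (138.2876) = 819.9392
Denominator Σ(z_t−z̄)² = 1400.5440
r_3 = 819.9392 / 1400.5440 = 0.585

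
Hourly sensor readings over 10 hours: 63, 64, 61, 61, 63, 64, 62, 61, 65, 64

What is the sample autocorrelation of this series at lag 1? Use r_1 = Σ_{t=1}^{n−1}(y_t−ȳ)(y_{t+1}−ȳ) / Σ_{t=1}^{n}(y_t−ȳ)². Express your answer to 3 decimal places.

0.018

Mean ȳ = (63 + 64 + 61 + 61 + 63 + 64 + 62 + 61 + 65 + 64)/10 = 62.8000
Numerator Σ_{t=1}^{9}(y_t−ȳ)(y_{t+1}−ȳ) = 0.3600
Denominator Σ(y_t−ȳ)² = 19.6000
r_1 = 0.3600 / 19.6000 = 0.018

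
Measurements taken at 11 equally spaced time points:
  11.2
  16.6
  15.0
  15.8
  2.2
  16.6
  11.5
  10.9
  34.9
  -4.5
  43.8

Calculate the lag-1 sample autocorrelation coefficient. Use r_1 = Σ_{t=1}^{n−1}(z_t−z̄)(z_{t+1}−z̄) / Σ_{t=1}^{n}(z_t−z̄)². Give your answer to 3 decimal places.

Mean z̄ = (11.2 + 16.6 + 15.0 + 15.8 + 2.2 + 16.6 + 11.5 + 10.9 + 34.9 − 4.5 + 43.8)/11 = 15.8182
Numerator Σ_{t=1}^{10}(z_t−z̄)(z_{t+1}−z̄) = -1046.8685
Denominator Σ(z_t−z̄)² = 1811.4364
r_1 = -1046.8685 / 1811.4364 = -0.578

-0.578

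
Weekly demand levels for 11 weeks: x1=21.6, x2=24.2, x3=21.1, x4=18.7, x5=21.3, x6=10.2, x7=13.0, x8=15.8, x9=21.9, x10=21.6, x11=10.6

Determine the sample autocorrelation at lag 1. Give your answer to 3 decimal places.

Mean x̄ = (21.6 + 24.2 + 21.1 + 18.7 + 21.3 + 10.2 + 13.0 + 15.8 + 21.9 + 21.6 + 10.6)/11 = 18.1818
Numerator Σ_{t=1}^{10}(x_t−x̄)(x_{t+1}−x̄) = 48.0124
Denominator Σ(x_t−x̄)² = 245.6364
r_1 = 48.0124 / 245.6364 = 0.195

0.195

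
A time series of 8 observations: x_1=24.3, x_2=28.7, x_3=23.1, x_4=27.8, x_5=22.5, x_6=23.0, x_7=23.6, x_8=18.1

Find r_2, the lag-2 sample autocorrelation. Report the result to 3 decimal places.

0.287

Mean x̄ = (24.3 + 28.7 + 23.1 + 27.8 + 22.5 + 23.0 + 23.6 + 18.1)/8 = 23.8875
Σ(x_t−x̄)(x_{t+2}−x̄) = (-0.3248) + (18.8289) + (1.0927) + (-3.4723) + (0.3989) + (5.1364) = 21.6597
Denominator Σ(x_t−x̄)² = 75.5488
r_2 = 21.6597 / 75.5488 = 0.287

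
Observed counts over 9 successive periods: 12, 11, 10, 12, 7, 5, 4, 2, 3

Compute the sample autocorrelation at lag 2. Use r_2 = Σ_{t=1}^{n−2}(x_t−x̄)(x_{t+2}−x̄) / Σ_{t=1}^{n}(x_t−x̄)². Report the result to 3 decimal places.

0.358

Mean x̄ = (12 + 11 + 10 + 12 + 7 + 5 + 4 + 2 + 3)/9 = 7.3333
Σ(x_t−x̄)(x_{t+2}−x̄) = (12.4444) + (17.1111) + (-0.8889) + (-10.8889) + (1.1111) + (12.4444) + (14.4444) = 45.7778
Denominator Σ(x_t−x̄)² = 128.0000
r_2 = 45.7778 / 128.0000 = 0.358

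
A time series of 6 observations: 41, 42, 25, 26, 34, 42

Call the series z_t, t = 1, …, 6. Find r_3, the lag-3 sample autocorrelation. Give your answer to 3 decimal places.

Mean z̄ = (41 + 42 + 25 + 26 + 34 + 42)/6 = 35.0000
Deviations from mean: 6.0000, 7.0000, -10.0000, -9.0000, -1.0000, 7.0000
Numerator Σ_{t=1}^{3}(z_t−z̄)(z_{t+3}−z̄) = -131.0000
Denominator Σ(z_t−z̄)² = 316.0000
r_3 = -131.0000 / 316.0000 = -0.415

-0.415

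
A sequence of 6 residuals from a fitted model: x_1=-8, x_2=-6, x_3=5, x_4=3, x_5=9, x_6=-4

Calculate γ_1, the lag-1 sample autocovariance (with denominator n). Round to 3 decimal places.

4.301

Mean x̄ = (-8 − 6 + 5 + 3 + 9 − 4)/6 = -0.1667
Deviations: -7.8333, -5.8333, 5.1667, 3.1667, 9.1667, -3.8333
Σ_{t=1}^{5}(x_t−x̄)(x_{t+1}−x̄) = 25.8056
γ_1 = 25.8056 / 6 = 4.301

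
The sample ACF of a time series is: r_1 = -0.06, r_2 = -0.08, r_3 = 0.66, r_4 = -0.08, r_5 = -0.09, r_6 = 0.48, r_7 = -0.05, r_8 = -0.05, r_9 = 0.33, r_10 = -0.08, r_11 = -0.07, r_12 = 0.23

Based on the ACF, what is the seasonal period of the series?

3

The largest autocorrelation is r_3 = 0.66, with weaker echoes at lags 6 (0.48), 9 (0.33) and 12 (0.23); the remaining lags stay at or below -0.05.
The dominant spike at lag 3 indicates a seasonal period of 3.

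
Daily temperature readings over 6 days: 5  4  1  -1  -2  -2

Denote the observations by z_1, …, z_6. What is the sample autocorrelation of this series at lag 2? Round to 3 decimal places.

Mean z̄ = (5 + 4 + 1 − 1 − 2 − 2)/6 = 0.8333
Deviations from mean: 4.1667, 3.1667, 0.1667, -1.8333, -2.8333, -2.8333
Σ(z_t−z̄)(z_{t+2}−z̄) = (0.6944) + (-5.8056) + (-0.4722) + (5.1944) = -0.3889
Denominator Σ(z_t−z̄)² = 46.8333
r_2 = -0.3889 / 46.8333 = -0.008

-0.008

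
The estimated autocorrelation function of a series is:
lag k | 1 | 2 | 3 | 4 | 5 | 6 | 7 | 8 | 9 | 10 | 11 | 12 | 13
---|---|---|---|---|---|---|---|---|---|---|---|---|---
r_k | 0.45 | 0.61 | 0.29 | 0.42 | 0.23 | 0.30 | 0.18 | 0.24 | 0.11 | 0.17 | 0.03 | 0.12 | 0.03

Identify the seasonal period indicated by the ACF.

2

The largest autocorrelation is r_2 = 0.61; the remaining lags stay at or below 0.45.
The dominant spike at lag 2 indicates a seasonal period of 2.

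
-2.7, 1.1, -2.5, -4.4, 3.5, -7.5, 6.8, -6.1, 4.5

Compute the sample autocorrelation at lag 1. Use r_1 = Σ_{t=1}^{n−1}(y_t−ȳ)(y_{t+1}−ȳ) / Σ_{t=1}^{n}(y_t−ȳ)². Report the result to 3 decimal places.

Mean ȳ = (-2.7 + 1.1 − 2.5 − 4.4 + 3.5 − 7.5 + 6.8 − 6.1 + 4.5)/9 = -0.8111
Numerator Σ_{t=1}^{8}(y_t−ȳ)(y_{t+1}−ȳ) = -164.3390
Denominator Σ(y_t−ȳ)² = 200.3889
r_1 = -164.3390 / 200.3889 = -0.820

-0.820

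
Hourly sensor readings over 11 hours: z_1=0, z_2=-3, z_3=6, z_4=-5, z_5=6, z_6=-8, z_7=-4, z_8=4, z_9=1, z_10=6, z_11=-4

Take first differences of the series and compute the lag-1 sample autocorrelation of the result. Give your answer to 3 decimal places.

First differences Δz: -3, 9, -11, 11, -14, 4, 8, -3, 5, -10
Mean of differences = -0.4000
Numerator Σ(Δz_t−Δz̄)(Δz_{t+1}−Δz̄) = -510.5600
Denominator Σ(Δz_t−Δz̄)² = 740.4000
r_1(Δz) = -510.5600 / 740.4000 = -0.690

-0.690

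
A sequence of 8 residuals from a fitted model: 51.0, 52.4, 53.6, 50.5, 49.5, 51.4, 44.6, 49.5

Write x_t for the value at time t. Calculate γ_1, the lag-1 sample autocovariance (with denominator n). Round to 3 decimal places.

Mean x̄ = (51.0 + 52.4 + 53.6 + 50.5 + 49.5 + 51.4 + 44.6 + 49.5)/8 = 50.3125
Σ_{t=1}^{7}(x_t−x̄)(x_{t+1}−x̄) = 6.3073
γ_1 = 6.3073 / 8 = 0.788

0.788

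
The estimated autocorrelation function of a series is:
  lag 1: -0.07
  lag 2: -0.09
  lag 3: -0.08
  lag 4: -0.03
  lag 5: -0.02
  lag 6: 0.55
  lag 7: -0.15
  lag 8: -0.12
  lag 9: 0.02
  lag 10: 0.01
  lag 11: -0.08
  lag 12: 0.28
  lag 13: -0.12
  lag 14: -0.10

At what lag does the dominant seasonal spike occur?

6

The largest autocorrelation is r_6 = 0.55, with a weaker echo at lag 12 (0.28); the remaining lags stay at or below 0.02.
The dominant spike at lag 6 indicates a seasonal period of 6.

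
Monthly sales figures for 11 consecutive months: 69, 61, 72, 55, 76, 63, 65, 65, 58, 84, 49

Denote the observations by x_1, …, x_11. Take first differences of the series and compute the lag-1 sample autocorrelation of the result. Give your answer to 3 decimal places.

First differences Δx: -8, 11, -17, 21, -13, 2, 0, -7, 26, -35
Mean of differences = -2.0000
Numerator Σ(Δx_t−Δx̄)(Δx_{t+1}−Δx̄) = -1981.0000
Denominator Σ(Δx_t−Δx̄)² = 2998.0000
r_1(Δx) = -1981.0000 / 2998.0000 = -0.661

-0.661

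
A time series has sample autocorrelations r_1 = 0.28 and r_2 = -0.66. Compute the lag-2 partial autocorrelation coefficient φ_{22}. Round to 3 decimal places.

-0.801

φ_{22} = (r_2 − r_1²) / (1 − r_1²)
r_1² = (0.28)² = 0.0784
Numerator = -0.66 − 0.0784 = -0.7384; denominator = 1 − 0.0784 = 0.9216
φ_{22} = -0.7384 / 0.9216 = -0.801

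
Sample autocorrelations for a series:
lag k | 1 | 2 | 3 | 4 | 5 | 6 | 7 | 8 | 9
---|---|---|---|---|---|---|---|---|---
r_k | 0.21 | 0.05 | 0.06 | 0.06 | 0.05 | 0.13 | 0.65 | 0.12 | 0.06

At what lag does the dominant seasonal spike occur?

7

The largest autocorrelation is r_7 = 0.65; the remaining lags stay at or below 0.21. The elevated value at lag 1 (0.21), dropping to 0.05 at lag 2, reflects decaying short-term dependence rather than seasonality.
The dominant spike at lag 7 indicates a seasonal period of 7.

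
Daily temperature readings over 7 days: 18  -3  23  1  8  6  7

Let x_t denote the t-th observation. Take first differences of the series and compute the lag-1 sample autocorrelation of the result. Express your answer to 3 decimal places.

First differences Δx: -21, 26, -22, 7, -2, 1
Mean of differences = -1.8333
Numerator Σ(Δx_t−Δx̄)(Δx_{t+1}−Δx̄) = -1274.8611
Denominator Σ(Δx_t−Δx̄)² = 1634.8333
r_1(Δx) = -1274.8611 / 1634.8333 = -0.780

-0.780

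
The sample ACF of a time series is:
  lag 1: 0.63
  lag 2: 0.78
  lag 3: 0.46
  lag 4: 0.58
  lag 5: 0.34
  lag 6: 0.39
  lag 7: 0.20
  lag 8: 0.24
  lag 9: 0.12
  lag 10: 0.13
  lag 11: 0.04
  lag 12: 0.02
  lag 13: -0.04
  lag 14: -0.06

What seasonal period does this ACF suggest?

The largest autocorrelation is r_2 = 0.78; the remaining lags stay at or below 0.63.
The dominant spike at lag 2 indicates a seasonal period of 2.

2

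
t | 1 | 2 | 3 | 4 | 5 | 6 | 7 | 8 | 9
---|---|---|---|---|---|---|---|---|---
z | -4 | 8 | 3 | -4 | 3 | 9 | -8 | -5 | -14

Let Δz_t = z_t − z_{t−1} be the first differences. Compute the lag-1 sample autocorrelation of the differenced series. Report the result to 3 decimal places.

-0.343

First differences Δz: 12, -5, -7, 7, 6, -17, 3, -9
Mean of differences = -1.2500
Numerator Σ(Δz_t−Δz̄)(Δz_{t+1}−Δz̄) = -229.8125
Denominator Σ(Δz_t−Δz̄)² = 669.5000
r_1(Δz) = -229.8125 / 669.5000 = -0.343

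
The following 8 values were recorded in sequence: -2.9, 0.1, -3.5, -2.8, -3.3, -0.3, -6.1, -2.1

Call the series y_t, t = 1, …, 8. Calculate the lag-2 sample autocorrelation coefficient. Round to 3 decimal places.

Mean ȳ = (-2.9 + 0.1 − 3.5 − 2.8 − 3.3 − 0.3 − 6.1 − 2.1)/8 = -2.6125
Deviations from mean: -0.2875, 2.7125, -0.8875, -0.1875, -0.6875, 2.3125, -3.4875, 0.5125
Σ(y_t−ȳ)(y_{t+2}−ȳ) = (0.2552) + (-0.5086) + (0.6102) + (-0.4336) + (2.3977) + (1.1852) = 3.5059
Denominator Σ(y_t−ȳ)² = 26.5088
r_2 = 3.5059 / 26.5088 = 0.132

0.132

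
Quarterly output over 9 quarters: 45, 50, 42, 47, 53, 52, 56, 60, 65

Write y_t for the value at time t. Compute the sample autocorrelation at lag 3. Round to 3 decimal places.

0.051

Mean ȳ = (45 + 50 + 42 + 47 + 53 + 52 + 56 + 60 + 65)/9 = 52.2222
Σ(y_t−ȳ)(y_{t+3}−ȳ) = (37.7160) + (-1.7284) + (2.2716) + (-19.7284) + (6.0494) + (-2.8395) = 21.7407
Denominator Σ(y_t−ȳ)² = 427.5556
r_3 = 21.7407 / 427.5556 = 0.051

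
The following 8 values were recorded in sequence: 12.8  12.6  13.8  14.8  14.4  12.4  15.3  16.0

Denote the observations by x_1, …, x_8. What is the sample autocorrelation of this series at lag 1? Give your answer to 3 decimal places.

0.161

Mean x̄ = (12.8 + 12.6 + 13.8 + 14.8 + 14.4 + 12.4 + 15.3 + 16.0)/8 = 14.0125
Deviations from mean: -1.2125, -1.4125, -0.2125, 0.7875, 0.3875, -1.6125, 1.2875, 1.9875
Numerator Σ_{t=1}^{7}(x_t−x̄)(x_{t+1}−x̄) = 2.0086
Denominator Σ(x_t−x̄)² = 12.4888
r_1 = 2.0086 / 12.4888 = 0.161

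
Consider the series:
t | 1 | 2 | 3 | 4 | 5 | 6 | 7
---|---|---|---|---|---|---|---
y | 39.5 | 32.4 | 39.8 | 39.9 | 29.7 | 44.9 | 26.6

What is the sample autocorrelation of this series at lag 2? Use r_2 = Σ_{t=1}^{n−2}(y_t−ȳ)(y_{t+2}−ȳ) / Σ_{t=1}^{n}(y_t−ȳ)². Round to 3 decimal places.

0.264

Mean ȳ = (39.5 + 32.4 + 39.8 + 39.9 + 29.7 + 44.9 + 26.6)/7 = 36.1143
Deviations from mean: 3.3857, -3.7143, 3.6857, 3.7857, -6.4143, 8.7857, -9.5143
Numerator Σ_{t=1}^{5}(y_t−ȳ)(y_{t+2}−ȳ) = 69.0639
Denominator Σ(y_t−ȳ)² = 262.0286
r_2 = 69.0639 / 262.0286 = 0.264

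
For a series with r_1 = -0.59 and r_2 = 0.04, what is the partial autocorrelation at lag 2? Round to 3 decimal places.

φ_{22} = (r_2 − r_1²) / (1 − r_1²)
r_1² = (-0.59)² = 0.3481
Numerator = 0.04 − 0.3481 = -0.3081; denominator = 1 − 0.3481 = 0.6519
φ_{22} = -0.3081 / 0.6519 = -0.473

-0.473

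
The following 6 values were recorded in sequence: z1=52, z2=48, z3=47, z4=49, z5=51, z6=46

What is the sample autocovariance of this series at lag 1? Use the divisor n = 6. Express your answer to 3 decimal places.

Mean z̄ = (52 + 48 + 47 + 49 + 51 + 46)/6 = 48.8333
Deviations: 3.1667, -0.8333, -1.8333, 0.1667, 2.1667, -2.8333
Σ_{t=1}^{5}(z_t−z̄)(z_{t+1}−z̄) = -7.1944
γ_1 = -7.1944 / 6 = -1.199

-1.199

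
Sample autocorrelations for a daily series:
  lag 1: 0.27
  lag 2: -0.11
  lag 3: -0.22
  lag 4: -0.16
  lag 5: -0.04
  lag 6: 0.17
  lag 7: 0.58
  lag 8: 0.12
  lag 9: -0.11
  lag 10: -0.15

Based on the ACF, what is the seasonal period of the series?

7

The largest autocorrelation is r_7 = 0.58; the remaining lags stay at or below 0.27.
The dominant spike at lag 7 indicates a seasonal period of 7.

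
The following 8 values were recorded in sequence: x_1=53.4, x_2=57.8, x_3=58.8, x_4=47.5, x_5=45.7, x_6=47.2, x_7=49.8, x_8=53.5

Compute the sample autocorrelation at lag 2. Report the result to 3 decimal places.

-0.198

Mean x̄ = (53.4 + 57.8 + 58.8 + 47.5 + 45.7 + 47.2 + 49.8 + 53.5)/8 = 51.7125
Deviations from mean: 1.6875, 6.0875, 7.0875, -4.2125, -6.0125, -4.5125, -1.9125, 1.7875
Σ(x_t−x̄)(x_{t+2}−x̄) = (11.9602) + (-25.6436) + (-42.6136) + (19.0089) + (11.4989) + (-8.0661) = -33.8553
Denominator Σ(x_t−x̄)² = 171.2488
r_2 = -33.8553 / 171.2488 = -0.198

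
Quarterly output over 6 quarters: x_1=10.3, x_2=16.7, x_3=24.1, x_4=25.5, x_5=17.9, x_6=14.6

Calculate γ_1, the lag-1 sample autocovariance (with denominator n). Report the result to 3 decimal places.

Mean x̄ = (10.3 + 16.7 + 24.1 + 25.5 + 17.9 + 14.6)/6 = 18.1833
Σ_{t=1}^{5}(x_t−x̄)(x_{t+1}−x̄) = 45.1497
γ_1 = 45.1497 / 6 = 7.525

7.525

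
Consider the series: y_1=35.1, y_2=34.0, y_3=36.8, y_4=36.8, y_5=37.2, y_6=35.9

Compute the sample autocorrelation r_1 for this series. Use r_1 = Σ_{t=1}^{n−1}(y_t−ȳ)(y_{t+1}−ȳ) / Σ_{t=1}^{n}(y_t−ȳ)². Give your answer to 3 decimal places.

0.226

Mean ȳ = (35.1 + 34.0 + 36.8 + 36.8 + 37.2 + 35.9)/6 = 35.9667
Deviations from mean: -0.8667, -1.9667, 0.8333, 0.8333, 1.2333, -0.0667
Σ(y_t−ȳ)(y_{t+1}−ȳ) = (1.7044) + (-1.6389) + (0.6944) + (1.0278) + (-0.0822) = 1.7056
Denominator Σ(y_t−ȳ)² = 7.5333
r_1 = 1.7056 / 7.5333 = 0.226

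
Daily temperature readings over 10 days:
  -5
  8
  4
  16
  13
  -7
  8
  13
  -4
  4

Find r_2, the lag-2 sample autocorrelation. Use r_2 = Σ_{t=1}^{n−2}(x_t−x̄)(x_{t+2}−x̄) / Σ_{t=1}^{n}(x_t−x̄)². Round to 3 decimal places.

-0.343

Mean x̄ = (-5 + 8 + 4 + 16 + 13 − 7 + 8 + 13 − 4 + 4)/10 = 5.0000
Numerator Σ_{t=1}^{8}(x_t−x̄)(x_{t+2}−x̄) = -204.0000
Denominator Σ(x_t−x̄)² = 594.0000
r_2 = -204.0000 / 594.0000 = -0.343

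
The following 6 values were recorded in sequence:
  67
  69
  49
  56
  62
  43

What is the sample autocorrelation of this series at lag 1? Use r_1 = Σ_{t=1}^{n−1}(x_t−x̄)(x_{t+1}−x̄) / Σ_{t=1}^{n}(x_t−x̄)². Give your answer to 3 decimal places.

-0.092

Mean x̄ = (67 + 69 + 49 + 56 + 62 + 43)/6 = 57.6667
Deviations from mean: 9.3333, 11.3333, -8.6667, -1.6667, 4.3333, -14.6667
Numerator Σ_{t=1}^{5}(x_t−x̄)(x_{t+1}−x̄) = -48.7778
Denominator Σ(x_t−x̄)² = 527.3333
r_1 = -48.7778 / 527.3333 = -0.092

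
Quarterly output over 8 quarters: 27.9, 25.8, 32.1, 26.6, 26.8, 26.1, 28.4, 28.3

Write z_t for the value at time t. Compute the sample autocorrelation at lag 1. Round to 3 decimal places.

-0.416

Mean z̄ = (27.9 + 25.8 + 32.1 + 26.6 + 26.8 + 26.1 + 28.4 + 28.3)/8 = 27.7500
Numerator Σ_{t=1}^{7}(z_t−z̄)(z_{t+1}−z̄) = -11.8325
Denominator Σ(z_t−z̄)² = 28.4200
r_1 = -11.8325 / 28.4200 = -0.416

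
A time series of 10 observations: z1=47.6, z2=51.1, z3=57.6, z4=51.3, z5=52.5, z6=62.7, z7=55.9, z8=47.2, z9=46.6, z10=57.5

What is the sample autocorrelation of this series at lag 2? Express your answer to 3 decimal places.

-0.561

Mean z̄ = (47.6 + 51.1 + 57.6 + 51.3 + 52.5 + 62.7 + 55.9 + 47.2 + 46.6 + 57.5)/10 = 53.0000
Numerator Σ_{t=1}^{8}(z_t−z̄)(z_{t+2}−z̄) = -142.7700
Denominator Σ(z_t−z̄)² = 254.4200
r_2 = -142.7700 / 254.4200 = -0.561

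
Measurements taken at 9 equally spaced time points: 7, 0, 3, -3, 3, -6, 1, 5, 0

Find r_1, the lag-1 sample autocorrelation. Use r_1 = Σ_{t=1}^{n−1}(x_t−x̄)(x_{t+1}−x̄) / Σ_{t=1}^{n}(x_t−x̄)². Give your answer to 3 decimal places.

-0.328

Mean x̄ = (7 + 0 + 3 − 3 + 3 − 6 + 1 + 5 + 0)/9 = 1.1111
Numerator Σ_{t=1}^{8}(x_t−x̄)(x_{t+1}−x̄) = -41.5679
Denominator Σ(x_t−x̄)² = 126.8889
r_1 = -41.5679 / 126.8889 = -0.328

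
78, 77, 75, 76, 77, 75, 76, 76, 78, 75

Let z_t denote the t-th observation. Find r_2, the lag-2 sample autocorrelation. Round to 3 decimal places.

Mean z̄ = (78 + 77 + 75 + 76 + 77 + 75 + 76 + 76 + 78 + 75)/10 = 76.3000
Numerator Σ_{t=1}^{8}(z_t−z̄)(z_{t+2}−z̄) = -2.8800
Denominator Σ(z_t−z̄)² = 12.1000
r_2 = -2.8800 / 12.1000 = -0.238

-0.238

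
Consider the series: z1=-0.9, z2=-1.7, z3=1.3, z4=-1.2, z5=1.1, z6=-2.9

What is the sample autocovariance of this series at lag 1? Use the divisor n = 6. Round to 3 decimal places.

-1.270

Mean z̄ = (-0.9 − 1.7 + 1.3 − 1.2 + 1.1 − 2.9)/6 = -0.7167
Σ_{t=1}^{5}(z_t−z̄)(z_{t+1}−z̄) = -7.6219
γ_1 = -7.6219 / 6 = -1.270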